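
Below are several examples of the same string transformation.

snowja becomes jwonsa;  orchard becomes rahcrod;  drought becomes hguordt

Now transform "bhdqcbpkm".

In each case the input is transformed by: move the last character to the front, then reverse the string.
For "bhdqcbpkm", step one produces "mbhdqcbpk"; step two turns that into "kpbcqdhbm".

kpbcqdhbm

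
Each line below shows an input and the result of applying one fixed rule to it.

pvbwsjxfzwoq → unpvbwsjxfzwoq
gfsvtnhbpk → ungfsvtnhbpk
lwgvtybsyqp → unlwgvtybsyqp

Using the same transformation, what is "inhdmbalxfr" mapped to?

Looking at the pairs, the operation is to prepend "un".
For "inhdmbalxfr" the result is "uninhdmbalxfr".

uninhdmbalxfr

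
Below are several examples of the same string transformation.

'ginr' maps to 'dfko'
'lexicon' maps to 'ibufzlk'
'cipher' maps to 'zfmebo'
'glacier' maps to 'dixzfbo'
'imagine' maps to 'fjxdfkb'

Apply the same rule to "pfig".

mcfd

Rule — shift every letter 3 places backward in the alphabet (wrapping around).
For "pfig" the result is "mcfd".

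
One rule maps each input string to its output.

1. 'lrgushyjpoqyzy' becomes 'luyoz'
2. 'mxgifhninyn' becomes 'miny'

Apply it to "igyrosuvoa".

Each output is the input with this applied: keep one character in every 3, starting at position 1 (positions 1st, 4th, 7th, ...).
"igyrosuvoa" → "irua".

irua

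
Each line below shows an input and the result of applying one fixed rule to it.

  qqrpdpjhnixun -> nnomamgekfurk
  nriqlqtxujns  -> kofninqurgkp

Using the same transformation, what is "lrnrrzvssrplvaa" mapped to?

Rule — shift every letter 3 places backward in the alphabet (wrapping around).
Doing the same to "lrnrrzvssrplvaa": "iokoowsppomisxx".

iokoowsppomisxx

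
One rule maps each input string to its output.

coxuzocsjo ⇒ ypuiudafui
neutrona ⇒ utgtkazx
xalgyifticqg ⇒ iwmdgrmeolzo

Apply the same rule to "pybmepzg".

The pattern: move the last 3 characters to the front (rotate right by 3), then shift every letter 6 places forward in the alphabet (wrapping around).
For "pybmepzg", step one produces "pzgpybme"; step two turns that into "vfmvehsk".

vfmvehsk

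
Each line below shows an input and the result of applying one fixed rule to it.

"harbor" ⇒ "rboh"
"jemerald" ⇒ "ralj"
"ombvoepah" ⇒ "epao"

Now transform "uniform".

The rule is to swap the first and last characters, then keep only the last 4 characters.
Applying both steps to "uniform": "mniforu", then "foru".

foru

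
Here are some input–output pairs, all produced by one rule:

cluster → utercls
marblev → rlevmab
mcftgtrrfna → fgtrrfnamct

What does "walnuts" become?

lutswan

Looking at the pairs, the operation is to move the first 3 characters to the end (rotate left by 3), then swap the first and last characters.
Working it through for "walnuts": intermediate "nutswal", final "lutswan".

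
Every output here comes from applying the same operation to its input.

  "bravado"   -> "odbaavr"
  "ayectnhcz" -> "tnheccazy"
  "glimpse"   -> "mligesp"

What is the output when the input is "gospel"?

In each case the input is transformed by: sort the characters into reverse alphabetical order, then move the first 2 characters to the end (rotate left by 2).
Applying both steps to "gospel": "spolge", then "olgesp".

olgesp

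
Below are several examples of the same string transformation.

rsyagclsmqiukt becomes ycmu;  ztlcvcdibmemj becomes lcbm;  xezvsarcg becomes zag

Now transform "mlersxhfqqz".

exq

The transformation: keep one character in every 3, starting at position 3 (positions 3rd, 6th, 9th, ...).
"mlersxhfqqz" → "exq".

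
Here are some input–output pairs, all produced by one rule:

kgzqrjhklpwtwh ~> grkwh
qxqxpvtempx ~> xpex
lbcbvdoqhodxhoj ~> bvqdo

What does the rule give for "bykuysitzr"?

Looking at the pairs, the operation is to keep one character in every 3, starting at position 2 (positions 2nd, 5th, 8th, ...).
So "bykuysitzr" becomes "yyt".

yyt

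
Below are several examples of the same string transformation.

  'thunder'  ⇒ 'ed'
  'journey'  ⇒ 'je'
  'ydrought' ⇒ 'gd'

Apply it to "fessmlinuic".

ec

What's happening: sort the characters into reverse alphabetical order, then keep only the last 2 characters.
"fessmlinuic" → "ussnmliifec" → "ec".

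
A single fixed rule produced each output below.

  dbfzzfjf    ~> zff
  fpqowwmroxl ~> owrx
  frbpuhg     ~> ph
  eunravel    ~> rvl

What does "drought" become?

In each case the input is transformed by: keep every other character starting from the second (positions 2nd, 4th, 6th, ...), then delete the first character.
Starting from "drought": after the first operation, "ruh"; after the second, "uh".

uh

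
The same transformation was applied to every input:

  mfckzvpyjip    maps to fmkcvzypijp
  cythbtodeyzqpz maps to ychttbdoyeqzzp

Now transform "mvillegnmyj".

The rule is to swap each adjacent pair of characters (1↔2, 3↔4, ...).
So "mvillegnmyj" becomes "vmlielngymj".

vmlielngymj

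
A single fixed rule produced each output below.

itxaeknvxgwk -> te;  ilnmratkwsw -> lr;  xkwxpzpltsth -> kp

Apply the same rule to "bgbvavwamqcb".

Looking at the pairs, the operation is to keep one character in every 3, starting at position 2 (positions 2nd, 5th, 8th, ...), then delete the last 2 characters.
On "bgbvavwamqcb": the first step gives "gaac", and the second then gives "ga".

ga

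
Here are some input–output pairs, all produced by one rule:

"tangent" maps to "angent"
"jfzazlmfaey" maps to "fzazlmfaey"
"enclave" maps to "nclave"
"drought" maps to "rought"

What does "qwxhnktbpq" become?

The transformation: delete the first character.
Doing the same to "qwxhnktbpq": "wxhnktbpq".

wxhnktbpq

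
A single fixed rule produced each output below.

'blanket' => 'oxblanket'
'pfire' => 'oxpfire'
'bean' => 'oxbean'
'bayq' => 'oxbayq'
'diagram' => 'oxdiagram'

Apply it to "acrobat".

oxacrobat

The pattern: prepend "ox".
For "acrobat" the result is "oxacrobat".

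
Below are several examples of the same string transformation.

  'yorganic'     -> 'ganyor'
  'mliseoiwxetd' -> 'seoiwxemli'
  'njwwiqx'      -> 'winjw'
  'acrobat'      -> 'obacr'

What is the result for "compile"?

Rule — delete the last 2 characters, then move the first 3 characters to the end (rotate left by 3).
Applying that to "compile" gives "picom".

picom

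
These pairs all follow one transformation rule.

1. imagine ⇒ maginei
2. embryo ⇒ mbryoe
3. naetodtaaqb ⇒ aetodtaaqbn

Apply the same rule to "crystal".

The rule is to move the first character to the end.
For "crystal" the result is "rystalc".

rystalc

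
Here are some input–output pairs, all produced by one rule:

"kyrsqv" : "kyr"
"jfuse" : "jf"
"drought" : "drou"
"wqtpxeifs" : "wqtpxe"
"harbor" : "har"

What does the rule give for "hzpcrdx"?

hzpc

The rule is to delete the last 3 characters.
Doing the same to "hzpcrdx": "hzpc".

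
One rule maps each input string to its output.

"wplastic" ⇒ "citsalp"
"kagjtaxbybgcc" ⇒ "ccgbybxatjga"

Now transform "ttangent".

tnegnat

The transformation: delete the first character, then reverse the string.
For "ttangent", step one produces "tangent"; step two turns that into "tnegnat".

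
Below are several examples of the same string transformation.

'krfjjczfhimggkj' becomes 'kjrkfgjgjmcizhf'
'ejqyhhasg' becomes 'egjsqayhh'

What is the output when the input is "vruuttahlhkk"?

vkrkuhulthta

What's happening: take characters alternately from the front and the back (1st, last, 2nd, 2nd-last, ...).
On "vruuttahlhkk" that produces "vkrkuhulthta".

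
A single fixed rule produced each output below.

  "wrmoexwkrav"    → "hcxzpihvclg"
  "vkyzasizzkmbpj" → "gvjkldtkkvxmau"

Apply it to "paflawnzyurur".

The transformation: shift every letter 11 places forward in the alphabet (wrapping around).
Doing the same to "paflawnzyurur": "alqwlhykjfcfc".

alqwlhykjfcfc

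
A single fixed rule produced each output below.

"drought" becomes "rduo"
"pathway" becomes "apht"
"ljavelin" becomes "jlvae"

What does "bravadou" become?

rbvaa

The transformation: delete the last 3 characters, then swap each adjacent pair of characters (1↔2, 3↔4, ...).
"bravadou" → "brava" → "rbvaa".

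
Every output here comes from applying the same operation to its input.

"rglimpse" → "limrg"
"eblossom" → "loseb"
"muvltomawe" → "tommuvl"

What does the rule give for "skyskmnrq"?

The rule is to delete the last 3 characters, then move the last 3 characters to the front (rotate right by 3).
Starting from "skyskmnrq": after the first operation, "skyskm"; after the second, "skmsky".

skmsky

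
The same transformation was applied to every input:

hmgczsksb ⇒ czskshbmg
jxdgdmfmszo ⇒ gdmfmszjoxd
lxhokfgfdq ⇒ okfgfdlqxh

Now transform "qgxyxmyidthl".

yxmyidthqlgx

The pattern: swap the first and last characters, then move the first 3 characters to the end (rotate left by 3).
"qgxyxmyidthl" → "lgxyxmyidthq" → "yxmyidthqlgx".
(Check on "jxdgdmfmszo": → "oxdgdmfmszj" → "gdmfmszjoxd" ✓)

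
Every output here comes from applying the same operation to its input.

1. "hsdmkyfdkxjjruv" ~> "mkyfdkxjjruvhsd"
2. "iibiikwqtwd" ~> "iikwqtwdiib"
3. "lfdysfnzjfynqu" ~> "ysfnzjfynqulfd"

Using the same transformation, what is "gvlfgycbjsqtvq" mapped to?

fgycbjsqtvqgvl

In each case the input is transformed by: move the first 3 characters to the end (rotate left by 3).
On "gvlfgycbjsqtvq" that produces "fgycbjsqtvqgvl".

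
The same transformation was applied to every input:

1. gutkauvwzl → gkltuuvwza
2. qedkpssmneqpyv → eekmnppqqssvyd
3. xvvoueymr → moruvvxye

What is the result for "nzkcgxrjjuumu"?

gjjkmnruuuxzc

Each output is the input with this applied: sort the characters into alphabetical order, then move the first character to the end.
Applying both steps to "nzkcgxrjjuumu": "cgjjkmnruuuxz", then "gjjkmnruuuxzc".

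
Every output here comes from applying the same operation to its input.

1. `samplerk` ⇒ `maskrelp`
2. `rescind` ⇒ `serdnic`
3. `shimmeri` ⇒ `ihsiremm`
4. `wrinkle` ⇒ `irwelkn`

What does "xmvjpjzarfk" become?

What's happening: move the first 3 characters to the end (rotate left by 3), then reverse the string.
On "xmvjpjzarfk": the first step gives "jpjzarfkxmv", and the second then gives "vmxkfrazjpj".

vmxkfrazjpj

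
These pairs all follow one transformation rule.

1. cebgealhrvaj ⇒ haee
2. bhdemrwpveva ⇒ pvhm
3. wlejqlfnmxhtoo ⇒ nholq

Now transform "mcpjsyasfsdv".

Rule — keep one character in every 3, starting at position 2 (positions 2nd, 5th, 8th, ...), then move the first 2 characters to the end (rotate left by 2).
Starting from "mcpjsyasfsdv": after the first operation, "cssd"; after the second, "sdcs".

sdcs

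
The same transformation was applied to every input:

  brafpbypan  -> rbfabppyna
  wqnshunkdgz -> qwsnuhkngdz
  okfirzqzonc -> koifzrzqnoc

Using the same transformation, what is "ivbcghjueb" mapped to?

vicbhgujbe

The transformation: swap each adjacent pair of characters (1↔2, 3↔4, ...).
For "ivbcghjueb" the result is "vicbhgujbe".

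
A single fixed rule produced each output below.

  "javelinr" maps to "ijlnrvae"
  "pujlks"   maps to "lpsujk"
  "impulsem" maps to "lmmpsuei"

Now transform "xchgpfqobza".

cfghopqxzab

Looking at the pairs, the operation is to sort the characters into alphabetical order, then move the first 2 characters to the end (rotate left by 2).
Starting from "xchgpfqobza": after the first operation, "abcfghopqxz"; after the second, "cfghopqxzab".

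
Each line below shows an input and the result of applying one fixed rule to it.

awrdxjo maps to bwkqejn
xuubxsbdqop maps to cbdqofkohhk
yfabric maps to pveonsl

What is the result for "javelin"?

The transformation: shift every letter 13 places forward in the alphabet (wrapping around) — i.e. ROT13, then reverse the string.
On "javelin" that produces "avyrinw".
(Check on "xuubxsbdqop": → "khhokfoqdbc" → "cbdqofkohhk" ✓)

avyrinw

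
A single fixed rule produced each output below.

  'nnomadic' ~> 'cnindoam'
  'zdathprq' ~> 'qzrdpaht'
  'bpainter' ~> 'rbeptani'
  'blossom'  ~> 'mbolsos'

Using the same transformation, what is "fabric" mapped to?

cfiarb

Each output is the input with this applied: reverse the string, then take characters alternately from the front and the back (1st, last, 2nd, 2nd-last, ...).
For "fabric", step one produces "cirbaf"; step two turns that into "cfiarb".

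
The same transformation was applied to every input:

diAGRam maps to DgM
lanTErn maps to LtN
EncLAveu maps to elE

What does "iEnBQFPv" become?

Ibp

Rule — flip the case of every letter, then keep one character in every 3, starting at position 1 (positions 1st, 4th, 7th, ...).
Applying both steps to "iEnBQFPv": "IeNbqfpV", then "Ibp".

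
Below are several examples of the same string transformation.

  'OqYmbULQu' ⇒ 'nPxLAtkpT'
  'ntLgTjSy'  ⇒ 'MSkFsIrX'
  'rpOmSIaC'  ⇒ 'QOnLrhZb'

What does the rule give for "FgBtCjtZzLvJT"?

In each case the input is transformed by: flip the case of every letter, then shift every letter 1 place backward in the alphabet (wrapping around).
For "FgBtCjtZzLvJT", step one produces "fGbTcJTzZlVjt"; step two turns that into "eFaSbISyYkUis".

eFaSbISyYkUis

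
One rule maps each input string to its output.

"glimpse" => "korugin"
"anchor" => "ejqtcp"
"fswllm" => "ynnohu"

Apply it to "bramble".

Rule — move the first 2 characters to the end (rotate left by 2), then shift every letter 2 places forward in the alphabet (wrapping around).
Starting from "bramble": after the first operation, "amblebr"; after the second, "codngdt".

codngdt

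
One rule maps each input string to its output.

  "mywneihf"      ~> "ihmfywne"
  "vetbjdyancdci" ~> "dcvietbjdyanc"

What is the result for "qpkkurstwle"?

wlqepkkurst

Each output is the input with this applied: swap the first and last characters, then move the last 3 characters to the front (rotate right by 3).
Applying both steps to "qpkkurstwle": "epkkurstwlq", then "wlqepkkurst".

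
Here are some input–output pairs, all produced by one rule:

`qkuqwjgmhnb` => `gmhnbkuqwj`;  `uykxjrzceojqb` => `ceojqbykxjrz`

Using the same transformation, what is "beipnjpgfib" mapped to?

Looking at the pairs, the operation is to delete the first character, then swap the front and back halves of the string.
On "beipnjpgfib": the first step gives "eipnjpgfib", and the second then gives "pgfibeipnj".

pgfibeipnj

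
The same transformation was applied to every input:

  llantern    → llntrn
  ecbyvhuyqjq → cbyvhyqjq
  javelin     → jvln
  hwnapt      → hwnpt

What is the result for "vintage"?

vntg

The pattern: remove every vowel.
Applying that to "vintage" gives "vntg".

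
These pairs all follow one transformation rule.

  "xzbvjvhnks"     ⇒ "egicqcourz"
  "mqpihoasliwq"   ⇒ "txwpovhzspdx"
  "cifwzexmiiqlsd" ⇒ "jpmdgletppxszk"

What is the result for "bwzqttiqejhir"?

idgxaapxlqopy

In each case the input is transformed by: shift every letter 7 places forward in the alphabet (wrapping around).
Doing the same to "bwzqttiqejhir": "idgxaapxlqopy".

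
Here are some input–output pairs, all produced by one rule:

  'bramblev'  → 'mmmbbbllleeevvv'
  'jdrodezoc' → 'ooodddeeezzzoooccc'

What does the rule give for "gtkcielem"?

ccciiieeellleeemmm

What's happening: delete the first 3 characters, then repeat every character 3 times.
For "gtkcielem", step one produces "cielem"; step two turns that into "ccciiieeellleeemmm".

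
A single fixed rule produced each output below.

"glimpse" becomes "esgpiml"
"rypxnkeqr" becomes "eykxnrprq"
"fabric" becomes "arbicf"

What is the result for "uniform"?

Each output is the input with this applied: sort the characters into alphabetical order, then take characters alternately from the front and the back (1st, last, 2nd, 2nd-last, ...).
For "uniform", step one produces "fimnoru"; step two turns that into "fuirmon".
(Check on "fabric": → "abcfir" → "arbicf" ✓)

fuirmon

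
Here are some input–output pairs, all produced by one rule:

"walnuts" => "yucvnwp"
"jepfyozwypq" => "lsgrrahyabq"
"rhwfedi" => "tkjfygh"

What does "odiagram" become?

qofcktci

The rule is to shift every letter 2 places forward in the alphabet (wrapping around), then take characters alternately from the front and the back (1st, last, 2nd, 2nd-last, ...).
Applying both steps to "odiagram": "qfkcitco", then "qofcktci".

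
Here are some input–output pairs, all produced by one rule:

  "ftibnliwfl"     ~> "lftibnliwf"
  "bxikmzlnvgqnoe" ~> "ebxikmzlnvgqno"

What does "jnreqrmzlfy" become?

In each case the input is transformed by: move the last character to the front.
On "jnreqrmzlfy" that produces "yjnreqrmzlf".

yjnreqrmzlf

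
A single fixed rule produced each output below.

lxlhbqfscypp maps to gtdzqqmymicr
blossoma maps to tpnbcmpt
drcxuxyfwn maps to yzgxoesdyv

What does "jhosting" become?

In each case the input is transformed by: swap the front and back halves of the string, then shift every letter 1 place forward in the alphabet (wrapping around).
For "jhosting", step one produces "tingjhos"; step two turns that into "ujohkipt".

ujohkipt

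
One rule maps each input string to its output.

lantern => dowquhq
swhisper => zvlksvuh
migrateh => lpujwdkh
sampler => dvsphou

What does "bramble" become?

uepdoeh

The rule is to swap each adjacent pair of characters (1↔2, 3↔4, ...), then shift every letter 3 places forward in the alphabet (wrapping around).
Starting from "bramble": after the first operation, "rbmalbe"; after the second, "uepdoeh".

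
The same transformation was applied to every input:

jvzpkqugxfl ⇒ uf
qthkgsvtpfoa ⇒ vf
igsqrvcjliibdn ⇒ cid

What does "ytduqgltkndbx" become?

lnx

The rule is to keep one character in every 3, starting at position 1 (positions 1st, 4th, 7th, ...), then delete the first 2 characters.
Starting from "ytduqgltkndbx": after the first operation, "yulnx"; after the second, "lnx".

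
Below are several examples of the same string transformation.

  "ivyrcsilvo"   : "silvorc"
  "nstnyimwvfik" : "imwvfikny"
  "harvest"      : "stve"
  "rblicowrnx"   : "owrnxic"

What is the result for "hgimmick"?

The pattern: delete the first 3 characters, then move the first 2 characters to the end (rotate left by 2).
"hgimmick" → "ickmm".
(Check on "harvest": → "vest" → "stve" ✓)

ickmm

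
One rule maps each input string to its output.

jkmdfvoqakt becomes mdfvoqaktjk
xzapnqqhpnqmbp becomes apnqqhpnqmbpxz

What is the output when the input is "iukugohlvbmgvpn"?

The transformation: move the first 2 characters to the end (rotate left by 2).
Applying that to "iukugohlvbmgvpn" gives "kugohlvbmgvpniu".

kugohlvbmgvpniu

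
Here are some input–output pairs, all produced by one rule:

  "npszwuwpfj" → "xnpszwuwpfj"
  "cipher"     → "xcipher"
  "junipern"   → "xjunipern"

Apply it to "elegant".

xelegant

Looking at the pairs, the operation is to prepend "x".
For "elegant" the result is "xelegant".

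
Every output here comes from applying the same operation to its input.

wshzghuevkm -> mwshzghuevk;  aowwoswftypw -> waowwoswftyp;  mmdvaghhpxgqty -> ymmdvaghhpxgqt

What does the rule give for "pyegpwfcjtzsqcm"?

mpyegpwfcjtzsqc

Each output is the input with this applied: move the last character to the front.
"pyegpwfcjtzsqcm" → "mpyegpwfcjtzsqc".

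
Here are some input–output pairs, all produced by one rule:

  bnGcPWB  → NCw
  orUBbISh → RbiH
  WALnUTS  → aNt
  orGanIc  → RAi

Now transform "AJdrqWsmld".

jRwMD

Rule — keep every other character starting from the second (positions 2nd, 4th, 6th, ...), then flip the case of every letter.
On "AJdrqWsmld": the first step gives "JrWmd", and the second then gives "jRwMD".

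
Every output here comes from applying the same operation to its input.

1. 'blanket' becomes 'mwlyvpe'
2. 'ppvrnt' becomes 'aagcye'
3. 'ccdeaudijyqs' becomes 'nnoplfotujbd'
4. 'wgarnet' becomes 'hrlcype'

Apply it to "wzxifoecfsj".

hkitqzpnqdu

The transformation: shift every letter 11 places forward in the alphabet (wrapping around).
On "wzxifoecfsj" that produces "hkitqzpnqdu".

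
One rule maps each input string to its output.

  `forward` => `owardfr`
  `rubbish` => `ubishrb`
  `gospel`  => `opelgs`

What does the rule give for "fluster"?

lsterfu

Looking at the pairs, the operation is to move the first 2 characters to the end (rotate left by 2), then swap the first and last characters.
"fluster" → "usterfl" → "lsterfu".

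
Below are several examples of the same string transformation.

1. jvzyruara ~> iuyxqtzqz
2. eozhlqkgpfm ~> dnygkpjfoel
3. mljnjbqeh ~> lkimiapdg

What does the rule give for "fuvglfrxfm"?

etufkeqwel

Each output is the input with this applied: shift every letter 1 place backward in the alphabet (wrapping around).
On "fuvglfrxfm" that produces "etufkeqwel".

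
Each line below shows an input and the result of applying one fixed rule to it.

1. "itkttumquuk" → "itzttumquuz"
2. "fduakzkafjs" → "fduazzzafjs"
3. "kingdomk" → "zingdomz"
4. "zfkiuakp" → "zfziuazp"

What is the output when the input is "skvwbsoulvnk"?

The pattern: replace every "k" with "z".
For "skvwbsoulvnk" the result is "szvwbsoulvnz".

szvwbsoulvnz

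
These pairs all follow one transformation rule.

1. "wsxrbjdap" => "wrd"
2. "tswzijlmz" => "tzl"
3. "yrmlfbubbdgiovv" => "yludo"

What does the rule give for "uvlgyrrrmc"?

In each case the input is transformed by: keep one character in every 3, starting at position 1 (positions 1st, 4th, 7th, ...).
So "uvlgyrrrmc" becomes "ugrc".

ugrc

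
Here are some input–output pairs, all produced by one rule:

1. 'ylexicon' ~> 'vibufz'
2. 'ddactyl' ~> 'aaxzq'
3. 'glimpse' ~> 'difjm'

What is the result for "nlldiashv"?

What's happening: delete the last 2 characters, then shift every letter 3 places backward in the alphabet (wrapping around).
"nlldiashv" → "nlldias" → "kiiafxp".

kiiafxp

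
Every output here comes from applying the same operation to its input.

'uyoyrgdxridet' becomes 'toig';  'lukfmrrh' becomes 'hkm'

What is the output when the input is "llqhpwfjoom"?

Looking at the pairs, the operation is to take characters alternately from the front and the back (1st, last, 2nd, 2nd-last, ...), then keep one character in every 3, starting at position 2 (positions 2nd, 5th, 8th, ...).
Applying both steps to "llqhpwfjoom": "lmloqohjpfw", then "mqjw".
(Check on "lukfmrrh": → "lhurkrfm" → "hkm" ✓)

mqjw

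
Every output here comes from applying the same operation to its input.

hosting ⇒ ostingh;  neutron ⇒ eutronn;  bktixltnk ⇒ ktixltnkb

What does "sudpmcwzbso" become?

In each case the input is transformed by: move the first character to the end.
Doing the same to "sudpmcwzbso": "udpmcwzbsos".

udpmcwzbsos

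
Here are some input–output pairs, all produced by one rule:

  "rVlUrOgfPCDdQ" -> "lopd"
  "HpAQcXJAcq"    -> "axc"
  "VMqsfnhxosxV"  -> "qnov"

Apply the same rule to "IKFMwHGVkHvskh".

The pattern: keep one character in every 3, starting at position 3 (positions 3rd, 6th, 9th, ...), then convert every letter to lowercase.
For "IKFMwHGVkHvskh", step one produces "FHks"; step two turns that into "fhks".

fhks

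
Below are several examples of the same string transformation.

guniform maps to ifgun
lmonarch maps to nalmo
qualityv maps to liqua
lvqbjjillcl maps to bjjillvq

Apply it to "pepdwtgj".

dwpep

Looking at the pairs, the operation is to delete the last 3 characters, then move the first 3 characters to the end (rotate left by 3).
Starting from "pepdwtgj": after the first operation, "pepdw"; after the second, "dwpep".
(Check on "lvqbjjillcl": → "lvqbjjil" → "bjjillvq" ✓)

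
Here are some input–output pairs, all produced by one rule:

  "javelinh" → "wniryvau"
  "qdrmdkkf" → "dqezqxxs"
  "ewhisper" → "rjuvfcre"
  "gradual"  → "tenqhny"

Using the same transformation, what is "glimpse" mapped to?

tyvzcfr

The transformation: shift every letter 13 places forward in the alphabet (wrapping around) — i.e. ROT13.
For "glimpse" the result is "tyvzcfr".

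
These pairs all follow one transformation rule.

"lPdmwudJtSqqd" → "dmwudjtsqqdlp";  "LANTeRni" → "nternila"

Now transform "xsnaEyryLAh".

The pattern: move the first 2 characters to the end (rotate left by 2), then convert every letter to lowercase.
Starting from "xsnaEyryLAh": after the first operation, "naEyryLAhxs"; after the second, "naeyrylahxs".

naeyrylahxs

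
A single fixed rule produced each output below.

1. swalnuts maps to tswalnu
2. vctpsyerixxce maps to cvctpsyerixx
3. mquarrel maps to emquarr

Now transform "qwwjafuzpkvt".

In each case the input is transformed by: delete the last character, then move the last character to the front.
"qwwjafuzpkvt" → "vqwwjafuzpk".

vqwwjafuzpk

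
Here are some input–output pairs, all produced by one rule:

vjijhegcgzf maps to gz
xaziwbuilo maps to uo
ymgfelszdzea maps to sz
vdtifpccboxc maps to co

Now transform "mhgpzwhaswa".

hw

The rule is to keep one character in every 3, starting at position 1 (positions 1st, 4th, 7th, ...), then delete the first 2 characters.
Applying that to "mhgpzwhaswa" gives "hw".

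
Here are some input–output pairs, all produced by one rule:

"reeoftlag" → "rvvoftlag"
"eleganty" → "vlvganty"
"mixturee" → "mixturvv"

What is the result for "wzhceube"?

In each case the input is transformed by: replace every "e" with "v".
On "wzhceube" that produces "wzhcvubv".

wzhcvubv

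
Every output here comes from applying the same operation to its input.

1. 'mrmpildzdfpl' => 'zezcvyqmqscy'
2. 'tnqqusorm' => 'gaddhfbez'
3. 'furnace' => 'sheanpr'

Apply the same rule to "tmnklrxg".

Rule — shift every letter 13 places forward in the alphabet (wrapping around) — i.e. ROT13.
Doing the same to "tmnklrxg": "gzaxyekt".

gzaxyekt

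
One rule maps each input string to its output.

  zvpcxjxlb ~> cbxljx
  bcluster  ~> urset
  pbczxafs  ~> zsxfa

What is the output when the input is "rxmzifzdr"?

Each output is the input with this applied: delete the first 3 characters, then take characters alternately from the front and the back (1st, last, 2nd, 2nd-last, ...).
Doing the same to "rxmzifzdr": "zridfz".
(Check on "pbczxafs": → "zxafs" → "zsxfa" ✓)

zridfz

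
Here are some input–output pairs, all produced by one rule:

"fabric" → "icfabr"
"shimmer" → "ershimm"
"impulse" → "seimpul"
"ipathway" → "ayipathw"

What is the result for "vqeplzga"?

The transformation: move the last 2 characters to the front (rotate right by 2).
Doing the same to "vqeplzga": "gavqeplz".

gavqeplz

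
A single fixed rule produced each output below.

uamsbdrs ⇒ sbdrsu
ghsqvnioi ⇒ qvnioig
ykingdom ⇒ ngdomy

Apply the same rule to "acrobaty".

In each case the input is transformed by: move the first 3 characters to the end (rotate left by 3), then delete the last 2 characters.
"acrobaty" → "obatyacr" → "obatya".

obatya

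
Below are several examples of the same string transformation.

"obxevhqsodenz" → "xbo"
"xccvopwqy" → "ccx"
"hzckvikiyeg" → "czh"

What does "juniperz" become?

The transformation: reverse the string, then keep only the last 3 characters.
Applying both steps to "juniperz": "zrepinuj", then "nuj".

nuj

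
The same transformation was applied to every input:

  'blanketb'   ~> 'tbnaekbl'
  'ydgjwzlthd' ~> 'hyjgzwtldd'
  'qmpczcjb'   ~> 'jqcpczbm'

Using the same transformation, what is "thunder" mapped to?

rtnuedh

Looking at the pairs, the operation is to swap each adjacent pair of characters (1↔2, 3↔4, ...), then swap the first and last characters.
On "thunder": the first step gives "htnuedr", and the second then gives "rtnuedh".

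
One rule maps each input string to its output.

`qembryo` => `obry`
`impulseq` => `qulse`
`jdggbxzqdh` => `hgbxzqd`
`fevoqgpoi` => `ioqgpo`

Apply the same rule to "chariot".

In each case the input is transformed by: delete the first 3 characters, then move the last character to the front.
On "chariot": the first step gives "riot", and the second then gives "trio".

trio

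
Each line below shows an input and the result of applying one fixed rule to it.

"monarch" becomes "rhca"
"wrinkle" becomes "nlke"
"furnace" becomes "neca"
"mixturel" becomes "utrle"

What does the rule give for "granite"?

The transformation: delete the first 3 characters, then sort the characters into reverse alphabetical order.
"granite" → "nite" → "tnie".

tnie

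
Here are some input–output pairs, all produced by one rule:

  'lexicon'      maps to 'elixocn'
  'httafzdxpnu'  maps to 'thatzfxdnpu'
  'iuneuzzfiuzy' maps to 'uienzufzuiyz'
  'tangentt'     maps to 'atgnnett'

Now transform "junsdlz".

The transformation: swap each adjacent pair of characters (1↔2, 3↔4, ...).
Applying that to "junsdlz" gives "ujsnldz".

ujsnldz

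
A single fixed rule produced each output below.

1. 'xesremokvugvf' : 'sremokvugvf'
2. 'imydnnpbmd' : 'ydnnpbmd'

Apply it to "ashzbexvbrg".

The rule is to delete the first 2 characters.
So "ashzbexvbrg" becomes "hzbexvbrg".

hzbexvbrg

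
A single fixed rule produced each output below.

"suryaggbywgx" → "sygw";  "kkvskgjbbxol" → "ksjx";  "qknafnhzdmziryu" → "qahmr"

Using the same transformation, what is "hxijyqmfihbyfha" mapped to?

hjmhf

What's happening: keep one character in every 3, starting at position 1 (positions 1st, 4th, 7th, ...).
Doing the same to "hxijyqmfihbyfha": "hjmhf".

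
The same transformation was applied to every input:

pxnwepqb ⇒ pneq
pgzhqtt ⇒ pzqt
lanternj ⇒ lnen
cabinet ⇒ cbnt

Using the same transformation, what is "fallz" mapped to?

Looking at the pairs, the operation is to keep every other character starting from the first (positions 1st, 3rd, 5th, ...).
So "fallz" becomes "flz".

flz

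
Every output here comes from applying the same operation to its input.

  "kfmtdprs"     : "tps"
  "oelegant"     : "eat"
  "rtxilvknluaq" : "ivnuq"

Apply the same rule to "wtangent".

Looking at the pairs, the operation is to delete the first 3 characters, then keep every other character starting from the first (positions 1st, 3rd, 5th, ...).
On "wtangent": the first step gives "ngent", and the second then gives "net".

net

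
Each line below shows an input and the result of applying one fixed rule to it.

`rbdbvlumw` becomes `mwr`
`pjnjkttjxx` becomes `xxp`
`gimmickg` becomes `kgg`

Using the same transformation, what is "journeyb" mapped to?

ybj

Rule — move the last 2 characters to the front (rotate right by 2), then keep only the first 3 characters.
Applying both steps to "journeyb": "ybjourne", then "ybj".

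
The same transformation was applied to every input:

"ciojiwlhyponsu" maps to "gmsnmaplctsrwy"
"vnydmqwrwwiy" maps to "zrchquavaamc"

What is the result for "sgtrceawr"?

wkxvgieav

In each case the input is transformed by: shift every letter 4 places forward in the alphabet (wrapping around).
Doing the same to "sgtrceawr": "wkxvgieav".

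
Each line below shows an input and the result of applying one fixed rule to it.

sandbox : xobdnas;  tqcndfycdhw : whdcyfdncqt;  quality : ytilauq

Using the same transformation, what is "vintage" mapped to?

egatniv

What's happening: reverse the string.
On "vintage" that produces "egatniv".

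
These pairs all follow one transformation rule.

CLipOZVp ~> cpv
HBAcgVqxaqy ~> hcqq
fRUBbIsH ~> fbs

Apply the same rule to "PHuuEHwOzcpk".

puwc

Each output is the input with this applied: keep one character in every 3, starting at position 1 (positions 1st, 4th, 7th, ...), then convert every letter to lowercase.
On "PHuuEHwOzcpk": the first step gives "Puwc", and the second then gives "puwc".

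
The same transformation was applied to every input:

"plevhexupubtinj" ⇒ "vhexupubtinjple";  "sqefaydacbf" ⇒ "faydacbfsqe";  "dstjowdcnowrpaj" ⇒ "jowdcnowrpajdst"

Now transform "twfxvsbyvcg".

xvsbyvcgtwf

Rule — move the first 3 characters to the end (rotate left by 3).
On "twfxvsbyvcg" that produces "xvsbyvcgtwf".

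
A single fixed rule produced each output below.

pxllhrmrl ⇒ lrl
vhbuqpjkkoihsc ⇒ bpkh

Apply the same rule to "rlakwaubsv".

The transformation: keep one character in every 3, starting at position 3 (positions 3rd, 6th, 9th, ...).
For "rlakwaubsv" the result is "aas".

aas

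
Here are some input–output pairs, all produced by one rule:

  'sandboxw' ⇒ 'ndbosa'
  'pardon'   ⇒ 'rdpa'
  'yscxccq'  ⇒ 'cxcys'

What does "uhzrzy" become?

zruh

Each output is the input with this applied: delete the last 2 characters, then move the first 2 characters to the end (rotate left by 2).
For "uhzrzy", step one produces "uhzr"; step two turns that into "zruh".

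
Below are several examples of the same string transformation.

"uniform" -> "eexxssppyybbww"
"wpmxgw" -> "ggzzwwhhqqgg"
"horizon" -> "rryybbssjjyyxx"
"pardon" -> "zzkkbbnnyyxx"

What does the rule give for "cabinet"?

Rule — shift every letter 10 places forward in the alphabet (wrapping around), then double every character.
For "cabinet" the result is "mmkkllssxxoodd".

mmkkllssxxoodd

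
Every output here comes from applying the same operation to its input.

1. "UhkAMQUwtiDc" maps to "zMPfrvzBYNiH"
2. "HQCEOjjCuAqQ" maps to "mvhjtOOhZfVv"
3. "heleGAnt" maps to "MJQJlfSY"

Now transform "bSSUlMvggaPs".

What's happening: shift every letter 5 places forward in the alphabet (wrapping around), then flip the case of every letter.
On "bSSUlMvggaPs": the first step gives "gXXZqRallfUx", and the second then gives "GxxzQrALLFuX".
(Check on "UhkAMQUwtiDc": → "ZmpFRVZbynIh" → "zMPfrvzBYNiH" ✓)

GxxzQrALLFuX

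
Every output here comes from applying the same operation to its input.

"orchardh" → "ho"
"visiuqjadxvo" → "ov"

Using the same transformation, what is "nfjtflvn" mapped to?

nn

What's happening: move the first character to the end, then keep only the last 2 characters.
Starting from "nfjtflvn": after the first operation, "fjtflvnn"; after the second, "nn".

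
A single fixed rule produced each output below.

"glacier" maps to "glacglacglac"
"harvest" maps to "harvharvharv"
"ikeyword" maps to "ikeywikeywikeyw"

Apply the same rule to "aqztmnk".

Rule — delete the last 3 characters, then write the whole string 3 times in a row.
Working it through for "aqztmnk": intermediate "aqzt", final "aqztaqztaqzt".

aqztaqztaqzt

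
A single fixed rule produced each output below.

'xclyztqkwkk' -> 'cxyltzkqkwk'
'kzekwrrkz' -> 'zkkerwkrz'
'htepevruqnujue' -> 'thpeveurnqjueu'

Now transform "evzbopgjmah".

vebzpojgamh

What's happening: swap each adjacent pair of characters (1↔2, 3↔4, ...).
So "evzbopgjmah" becomes "vebzpojgamh".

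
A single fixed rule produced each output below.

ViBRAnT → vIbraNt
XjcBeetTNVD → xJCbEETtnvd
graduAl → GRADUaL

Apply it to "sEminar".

Each output is the input with this applied: flip the case of every letter.
So "sEminar" becomes "SeMINAR".

SeMINAR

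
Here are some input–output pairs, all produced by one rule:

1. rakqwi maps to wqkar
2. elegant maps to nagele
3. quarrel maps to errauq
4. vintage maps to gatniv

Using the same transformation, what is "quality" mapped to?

The pattern: delete the last character, then reverse the string.
On "quality": the first step gives "qualit", and the second then gives "tilauq".

tilauq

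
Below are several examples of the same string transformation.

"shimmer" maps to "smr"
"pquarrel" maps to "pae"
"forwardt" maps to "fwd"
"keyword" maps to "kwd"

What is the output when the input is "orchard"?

The rule is to keep one character in every 3, starting at position 1 (positions 1st, 4th, 7th, ...).
On "orchard" that produces "ohd".

ohd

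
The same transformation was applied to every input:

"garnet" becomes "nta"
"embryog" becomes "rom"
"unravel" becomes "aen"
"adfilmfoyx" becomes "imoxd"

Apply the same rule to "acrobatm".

oamc

What's happening: keep every other character starting from the second (positions 2nd, 4th, 6th, ...), then move the first character to the end.
On "acrobatm": the first step gives "coam", and the second then gives "oamc".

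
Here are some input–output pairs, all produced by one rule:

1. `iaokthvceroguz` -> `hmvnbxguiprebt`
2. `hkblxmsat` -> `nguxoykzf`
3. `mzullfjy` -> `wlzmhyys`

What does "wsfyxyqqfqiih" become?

vujfslklddsdv

The pattern: shift every letter 13 places forward in the alphabet (wrapping around) — i.e. ROT13, then move the last 2 characters to the front (rotate right by 2).
Starting from "wsfyxyqqfqiih": after the first operation, "jfslklddsdvvu"; after the second, "vujfslklddsdv".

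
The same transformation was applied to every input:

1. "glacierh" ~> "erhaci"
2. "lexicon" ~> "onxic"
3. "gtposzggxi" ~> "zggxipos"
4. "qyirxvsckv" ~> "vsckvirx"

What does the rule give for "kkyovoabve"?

Looking at the pairs, the operation is to delete the first 2 characters, then move the first 3 characters to the end (rotate left by 3).
Working it through for "kkyovoabve": intermediate "yovoabve", final "oabveyov".

oabveyov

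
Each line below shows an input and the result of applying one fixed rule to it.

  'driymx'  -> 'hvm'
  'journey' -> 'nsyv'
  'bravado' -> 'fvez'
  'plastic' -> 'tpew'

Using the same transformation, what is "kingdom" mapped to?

omrk

The pattern: delete the last 3 characters, then shift every letter 4 places forward in the alphabet (wrapping around).
So "kingdom" becomes "omrk".
(Check on "plastic": → "plas" → "tpew" ✓)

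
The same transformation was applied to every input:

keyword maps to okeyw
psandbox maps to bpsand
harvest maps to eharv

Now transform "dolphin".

hdolp

The rule is to delete the last 2 characters, then move the last character to the front.
Applying that to "dolphin" gives "hdolp".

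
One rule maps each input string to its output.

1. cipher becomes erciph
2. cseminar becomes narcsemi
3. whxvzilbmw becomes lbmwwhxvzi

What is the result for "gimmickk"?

ckkgimmi

In each case the input is transformed by: move the first character to the end, then swap the front and back halves of the string.
Starting from "gimmickk": after the first operation, "immickkg"; after the second, "ckkgimmi".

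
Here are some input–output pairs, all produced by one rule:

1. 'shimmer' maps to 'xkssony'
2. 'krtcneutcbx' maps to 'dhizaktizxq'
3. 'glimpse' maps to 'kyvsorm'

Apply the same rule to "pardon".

Looking at the pairs, the operation is to reverse the string, then shift every letter 6 places forward in the alphabet (wrapping around).
"pardon" → "nodrap" → "tujxgv".

tujxgv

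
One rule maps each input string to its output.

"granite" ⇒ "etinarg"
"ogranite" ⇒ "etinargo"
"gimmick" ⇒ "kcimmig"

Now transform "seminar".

ranimes

Looking at the pairs, the operation is to reverse the string.
So "seminar" becomes "ranimes".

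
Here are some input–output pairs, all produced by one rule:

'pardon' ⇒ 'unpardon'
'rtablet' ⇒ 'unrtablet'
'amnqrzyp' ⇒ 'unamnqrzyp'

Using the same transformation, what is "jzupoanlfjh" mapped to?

What's happening: prepend "un".
So "jzupoanlfjh" becomes "unjzupoanlfjh".

unjzupoanlfjh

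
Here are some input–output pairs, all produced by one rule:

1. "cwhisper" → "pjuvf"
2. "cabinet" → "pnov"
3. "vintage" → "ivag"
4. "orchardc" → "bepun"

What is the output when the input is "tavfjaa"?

In each case the input is transformed by: shift every letter 13 places forward in the alphabet (wrapping around) — i.e. ROT13, then delete the last 3 characters.
Starting from "tavfjaa": after the first operation, "gniswnn"; after the second, "gnis".

gnis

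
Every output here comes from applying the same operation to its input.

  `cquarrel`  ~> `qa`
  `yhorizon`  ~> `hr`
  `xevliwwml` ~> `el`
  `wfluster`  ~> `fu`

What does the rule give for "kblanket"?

Each output is the input with this applied: keep every other character starting from the second (positions 2nd, 4th, 6th, ...), then keep only the first 2 characters.
Applying both steps to "kblanket": "bakt", then "ba".

ba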